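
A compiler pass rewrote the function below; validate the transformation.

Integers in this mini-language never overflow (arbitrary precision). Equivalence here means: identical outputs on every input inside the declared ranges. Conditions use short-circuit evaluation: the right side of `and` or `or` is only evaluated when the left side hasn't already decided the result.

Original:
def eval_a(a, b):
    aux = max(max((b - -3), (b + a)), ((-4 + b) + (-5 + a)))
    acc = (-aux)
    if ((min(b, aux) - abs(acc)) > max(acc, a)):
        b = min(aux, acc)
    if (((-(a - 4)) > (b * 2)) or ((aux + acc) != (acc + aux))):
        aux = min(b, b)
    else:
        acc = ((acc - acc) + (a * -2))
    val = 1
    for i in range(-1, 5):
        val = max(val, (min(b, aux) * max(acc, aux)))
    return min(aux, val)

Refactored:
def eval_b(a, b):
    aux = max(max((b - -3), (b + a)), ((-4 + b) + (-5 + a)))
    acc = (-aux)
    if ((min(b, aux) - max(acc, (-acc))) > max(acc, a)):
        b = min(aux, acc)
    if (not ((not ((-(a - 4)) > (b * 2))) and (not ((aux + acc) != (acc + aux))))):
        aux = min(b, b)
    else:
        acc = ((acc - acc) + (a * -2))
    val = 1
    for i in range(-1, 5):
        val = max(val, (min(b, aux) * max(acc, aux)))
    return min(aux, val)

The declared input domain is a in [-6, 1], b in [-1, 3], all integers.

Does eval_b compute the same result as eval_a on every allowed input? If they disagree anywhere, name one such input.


The two versions differ — the changes include min/max/abs usage differs; and boolean connective usage differs.
As a probe, take a=-5, b=2: eval_a runs aux becomes 5; next acc becomes -5; next ((min(b, aux) - abs(acc)) > max(acc, a)) evaluates to true; next b becomes -5; next (((-(a - 4)) > (b * 2)) or ((aux + acc) != (acc + aux))) evaluates to true; next aux becomes -5; next val becomes 1; next at i=-1:; next val becomes 25; next at i=0:; next val becomes 25; next at i=1:; next val becomes 25; next at i=2:; next val becomes 25; next at i=3:; next val becomes 25; next at i=4:; next val becomes 25; next final value -5; eval_b runs aux becomes 5; next acc becomes -5; next ((min(b, aux) - max(acc, (-acc))) > max(acc, a)) evaluates to true; next b becomes -5; next (not ((not ((-(a - 4)) > (b * 2))) and (not ((aux + acc) != (acc + aux))))) evaluates to true; next aux becomes -5; next val becomes 1; next at i=-1:; next val becomes 25; next at i=0:; next val becomes 25; next at i=1:; next val becomes 25; next at i=2:; next val becomes 25; next at i=3:; next val becomes 25; next at i=4:; next val becomes 25; next final value -5; both end at -5.
Across all 40 domain points the two functions coincide.
verdict: equivalent


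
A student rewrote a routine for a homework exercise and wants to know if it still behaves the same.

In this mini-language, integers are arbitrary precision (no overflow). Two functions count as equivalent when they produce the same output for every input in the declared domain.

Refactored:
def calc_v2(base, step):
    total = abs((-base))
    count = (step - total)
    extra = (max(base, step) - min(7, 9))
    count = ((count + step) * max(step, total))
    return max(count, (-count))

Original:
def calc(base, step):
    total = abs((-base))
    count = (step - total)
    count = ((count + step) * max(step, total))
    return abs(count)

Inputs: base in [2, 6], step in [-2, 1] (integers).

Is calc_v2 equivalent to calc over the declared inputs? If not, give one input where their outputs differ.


One difference looks behavioral, but it never changes the outcome for any declared input; all 20 inputs agree.
verdict: equivalent


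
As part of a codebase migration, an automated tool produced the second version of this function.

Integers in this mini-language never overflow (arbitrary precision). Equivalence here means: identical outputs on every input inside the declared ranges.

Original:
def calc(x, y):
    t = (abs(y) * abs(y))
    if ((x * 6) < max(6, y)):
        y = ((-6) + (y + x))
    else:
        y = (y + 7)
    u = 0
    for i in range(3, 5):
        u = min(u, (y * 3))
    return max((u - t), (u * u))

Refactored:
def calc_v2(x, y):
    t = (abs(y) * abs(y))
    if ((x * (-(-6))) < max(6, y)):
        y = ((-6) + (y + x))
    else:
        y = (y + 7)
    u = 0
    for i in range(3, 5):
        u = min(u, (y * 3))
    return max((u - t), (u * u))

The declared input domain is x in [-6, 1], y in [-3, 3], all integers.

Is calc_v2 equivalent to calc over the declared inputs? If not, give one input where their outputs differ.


Differences: same computation, different form — yet all 56 inputs agree.
verdict: equivalent


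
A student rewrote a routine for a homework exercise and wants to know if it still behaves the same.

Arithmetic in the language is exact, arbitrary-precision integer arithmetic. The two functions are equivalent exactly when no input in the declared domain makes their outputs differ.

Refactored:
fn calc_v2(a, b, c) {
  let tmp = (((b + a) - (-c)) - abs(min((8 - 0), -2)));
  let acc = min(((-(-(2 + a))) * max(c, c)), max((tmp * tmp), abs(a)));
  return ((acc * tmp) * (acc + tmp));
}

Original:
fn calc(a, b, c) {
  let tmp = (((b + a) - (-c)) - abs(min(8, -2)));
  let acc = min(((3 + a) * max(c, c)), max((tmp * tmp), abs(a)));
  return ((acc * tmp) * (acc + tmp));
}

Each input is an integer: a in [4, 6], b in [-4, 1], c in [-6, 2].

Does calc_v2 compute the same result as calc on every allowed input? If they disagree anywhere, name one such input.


Try a=4, b=-4, c=-6.
calc: tmp=-8, then acc=-42, then returns -16800
calc_v2: tmp=-8, then acc=-36, then returns -12672
-16800 vs -12672 — the two versions disagree here.
verdict: not equivalent; witness: a=4, b=-4, c=-6


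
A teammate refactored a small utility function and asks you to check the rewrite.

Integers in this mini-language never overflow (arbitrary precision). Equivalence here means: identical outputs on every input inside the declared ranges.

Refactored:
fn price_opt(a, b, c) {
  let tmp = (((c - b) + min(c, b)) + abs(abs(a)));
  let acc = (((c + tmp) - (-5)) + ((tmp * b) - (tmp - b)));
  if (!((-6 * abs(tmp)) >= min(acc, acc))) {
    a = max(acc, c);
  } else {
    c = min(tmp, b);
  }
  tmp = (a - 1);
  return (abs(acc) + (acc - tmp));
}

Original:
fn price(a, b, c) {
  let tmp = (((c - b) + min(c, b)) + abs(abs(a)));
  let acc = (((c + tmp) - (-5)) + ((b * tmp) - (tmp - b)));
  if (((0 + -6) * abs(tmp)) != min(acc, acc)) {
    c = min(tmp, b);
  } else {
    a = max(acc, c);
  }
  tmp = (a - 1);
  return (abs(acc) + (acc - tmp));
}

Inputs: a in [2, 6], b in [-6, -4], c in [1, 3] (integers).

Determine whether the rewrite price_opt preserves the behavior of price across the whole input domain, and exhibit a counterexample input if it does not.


At a=2, b=-6, c=1: price gives 0, price_opt gives -1.
verdict: not equivalent; witness: a=2, b=-6, c=1


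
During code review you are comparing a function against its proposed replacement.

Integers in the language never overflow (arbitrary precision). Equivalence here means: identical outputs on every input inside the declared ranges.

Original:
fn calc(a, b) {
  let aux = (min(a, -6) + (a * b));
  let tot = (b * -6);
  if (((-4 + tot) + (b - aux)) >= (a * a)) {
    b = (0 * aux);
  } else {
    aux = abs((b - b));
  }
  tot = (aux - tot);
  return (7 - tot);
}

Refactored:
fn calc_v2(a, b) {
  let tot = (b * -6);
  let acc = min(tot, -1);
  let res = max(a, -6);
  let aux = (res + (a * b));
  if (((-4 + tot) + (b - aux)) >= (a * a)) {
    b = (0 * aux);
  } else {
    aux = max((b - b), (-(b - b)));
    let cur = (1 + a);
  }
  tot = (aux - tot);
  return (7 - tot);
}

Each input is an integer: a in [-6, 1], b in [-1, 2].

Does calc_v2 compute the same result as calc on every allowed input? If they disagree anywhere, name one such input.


Run the pair on a=-2, b=-1.
calc: aux=-4, then tot=6, then (((-4 + tot) + (b - aux)) >= (a * a)) is true, then b=0, then tot=-10, then returns 17
calc_v2: tot=6, then acc=-1, then res=-2, then aux=0, then (((-4 + tot) + (b - aux)) >= (a * a)) is false, then aux=0, then cur=-1, then tot=-6, then returns 13
17 != 13, so the rewrite changes behavior.
verdict: not equivalent; witness: a=-2, b=-1


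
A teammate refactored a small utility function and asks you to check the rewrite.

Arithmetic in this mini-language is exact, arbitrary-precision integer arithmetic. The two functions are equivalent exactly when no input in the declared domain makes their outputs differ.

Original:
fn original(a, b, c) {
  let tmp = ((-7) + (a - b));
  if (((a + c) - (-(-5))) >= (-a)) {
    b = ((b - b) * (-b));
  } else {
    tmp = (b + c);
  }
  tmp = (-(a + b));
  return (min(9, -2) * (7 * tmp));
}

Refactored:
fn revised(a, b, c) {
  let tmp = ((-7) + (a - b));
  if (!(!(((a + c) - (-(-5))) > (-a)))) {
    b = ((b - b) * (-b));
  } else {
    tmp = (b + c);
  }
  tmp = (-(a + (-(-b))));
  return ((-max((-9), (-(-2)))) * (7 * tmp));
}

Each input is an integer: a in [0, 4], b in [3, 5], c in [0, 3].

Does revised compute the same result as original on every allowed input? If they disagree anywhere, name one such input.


Evaluate both at a=1, b=3, c=3.
original: tmp := -9 | (((a + c) - (-(-5))) >= (-a)): true | b := 0 | tmp := -1 | result 14
revised: tmp := -9 | (!(!(((a + c) - (-(-5))) > (-a)))): false | tmp := 6 | tmp := -4 | result 56
14 != 56, so the rewrite changes behavior.
verdict: not equivalent; witness: a=1, b=3, c=3


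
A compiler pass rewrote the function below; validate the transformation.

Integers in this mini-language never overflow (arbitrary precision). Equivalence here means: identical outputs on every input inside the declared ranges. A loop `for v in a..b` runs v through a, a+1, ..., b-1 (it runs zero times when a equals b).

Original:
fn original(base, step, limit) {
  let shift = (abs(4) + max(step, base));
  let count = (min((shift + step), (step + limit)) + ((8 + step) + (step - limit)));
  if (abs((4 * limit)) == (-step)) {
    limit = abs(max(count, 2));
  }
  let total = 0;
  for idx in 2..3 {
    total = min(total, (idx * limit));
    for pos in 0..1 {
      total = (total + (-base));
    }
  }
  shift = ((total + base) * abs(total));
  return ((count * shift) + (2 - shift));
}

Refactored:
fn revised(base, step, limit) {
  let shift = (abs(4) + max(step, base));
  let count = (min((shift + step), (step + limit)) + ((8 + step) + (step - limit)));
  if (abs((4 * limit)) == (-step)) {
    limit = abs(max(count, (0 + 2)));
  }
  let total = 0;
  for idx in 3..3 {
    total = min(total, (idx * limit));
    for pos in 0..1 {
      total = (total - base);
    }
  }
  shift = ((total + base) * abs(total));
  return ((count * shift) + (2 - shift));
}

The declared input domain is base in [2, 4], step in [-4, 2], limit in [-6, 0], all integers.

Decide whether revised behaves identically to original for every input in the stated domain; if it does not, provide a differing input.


Evaluate both at base=2, step=-4, limit=-6.
original: shift=6, then count=-4, then (abs((4 * limit)) == (-step)) is false, then total=0, then (idx=2), then total=-12, then (pos=0), then total=-14, then shift=-168, then returns 842
revised: shift=6, then count=-4, then (abs((4 * limit)) == (-step)) is false, then total=0, then the loop over idx runs zero times, then shift=0, then returns 2
842 vs 2 — the two versions disagree here.
verdict: not equivalent; witness: base=2, step=-4, limit=-6


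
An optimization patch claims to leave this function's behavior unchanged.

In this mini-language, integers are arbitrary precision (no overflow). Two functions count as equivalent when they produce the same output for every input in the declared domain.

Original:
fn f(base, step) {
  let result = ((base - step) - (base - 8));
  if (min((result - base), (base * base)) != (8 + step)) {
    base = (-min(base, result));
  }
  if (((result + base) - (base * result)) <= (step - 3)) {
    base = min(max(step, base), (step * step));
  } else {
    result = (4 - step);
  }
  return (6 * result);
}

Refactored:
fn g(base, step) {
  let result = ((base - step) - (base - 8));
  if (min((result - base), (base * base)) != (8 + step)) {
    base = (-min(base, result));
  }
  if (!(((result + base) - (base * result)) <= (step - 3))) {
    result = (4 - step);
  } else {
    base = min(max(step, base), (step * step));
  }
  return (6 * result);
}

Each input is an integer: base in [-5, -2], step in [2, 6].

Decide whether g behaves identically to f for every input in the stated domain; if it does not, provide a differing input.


The two are interchangeable: boolean connective usage differs, and every declared input agrees.
As a probe, take base=-5, step=3: f runs result becomes 5; next (min((result - base), (base * base)) != (8 + step)) evaluates to true; next base becomes 5; next (((result + base) - (base * result)) <= (step - 3)) evaluates to true; next base becomes 5; next final value 30; g runs result becomes 5; next (min((result - base), (base * base)) != (8 + step)) evaluates to true; next base becomes 5; next (!(((result + base) - (base * result)) <= (step - 3))) evaluates to false; next base becomes 5; next final value 30; both end at 30.
Sweeping the whole domain (20 inputs) finds no disagreement.
verdict: equivalent


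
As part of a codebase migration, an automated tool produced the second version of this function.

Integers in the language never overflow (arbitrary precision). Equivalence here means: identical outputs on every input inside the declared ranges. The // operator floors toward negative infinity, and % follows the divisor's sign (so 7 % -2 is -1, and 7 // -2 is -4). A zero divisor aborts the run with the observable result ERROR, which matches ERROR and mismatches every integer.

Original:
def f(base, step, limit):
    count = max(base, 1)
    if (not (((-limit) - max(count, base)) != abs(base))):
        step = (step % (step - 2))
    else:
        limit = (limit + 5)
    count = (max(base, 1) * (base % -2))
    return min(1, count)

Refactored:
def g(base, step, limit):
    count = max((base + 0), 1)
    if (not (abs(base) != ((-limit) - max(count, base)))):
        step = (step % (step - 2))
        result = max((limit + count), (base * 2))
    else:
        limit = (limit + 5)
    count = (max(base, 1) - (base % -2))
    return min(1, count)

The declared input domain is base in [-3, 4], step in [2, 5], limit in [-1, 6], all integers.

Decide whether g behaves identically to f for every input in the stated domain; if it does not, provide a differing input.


Try base=-3, step=2, limit=-1.
f: count = 1; (not (((-limit) - max(count, base)) != abs(base))) -> false; limit = 4; count = -1; return -1
g: count = 1; (not (abs(base) != ((-limit) - max(count, base)))) -> false; limit = 4; count = 2; return 1
-1 vs 1 — the two versions disagree here.
verdict: not equivalent; witness: base=-3, step=2, limit=-1


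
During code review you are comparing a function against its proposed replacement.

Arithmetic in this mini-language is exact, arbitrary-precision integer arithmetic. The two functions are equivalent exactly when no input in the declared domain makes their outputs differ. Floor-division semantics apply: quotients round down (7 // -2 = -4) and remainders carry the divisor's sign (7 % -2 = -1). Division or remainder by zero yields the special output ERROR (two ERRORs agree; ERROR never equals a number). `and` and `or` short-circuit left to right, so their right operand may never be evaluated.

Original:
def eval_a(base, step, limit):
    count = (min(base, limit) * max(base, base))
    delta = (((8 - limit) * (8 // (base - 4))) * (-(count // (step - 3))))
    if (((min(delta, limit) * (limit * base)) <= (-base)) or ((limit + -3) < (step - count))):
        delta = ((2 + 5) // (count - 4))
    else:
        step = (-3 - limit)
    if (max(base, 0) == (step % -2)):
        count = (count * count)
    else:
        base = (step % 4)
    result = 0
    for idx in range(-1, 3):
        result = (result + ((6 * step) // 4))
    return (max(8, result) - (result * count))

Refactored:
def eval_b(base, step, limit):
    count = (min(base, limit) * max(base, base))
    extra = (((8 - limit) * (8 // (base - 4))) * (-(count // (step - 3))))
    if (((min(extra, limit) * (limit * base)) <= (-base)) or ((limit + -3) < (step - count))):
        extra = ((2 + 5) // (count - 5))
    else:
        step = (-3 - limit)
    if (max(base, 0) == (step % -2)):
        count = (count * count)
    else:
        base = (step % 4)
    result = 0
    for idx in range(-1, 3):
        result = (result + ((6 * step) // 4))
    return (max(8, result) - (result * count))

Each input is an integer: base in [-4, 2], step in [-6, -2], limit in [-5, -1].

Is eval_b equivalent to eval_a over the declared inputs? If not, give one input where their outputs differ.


At base=-2, step=-6, limit=-2: eval_a gives ERROR, eval_b gives 584.
verdict: not equivalent; witness: base=-2, step=-6, limit=-2


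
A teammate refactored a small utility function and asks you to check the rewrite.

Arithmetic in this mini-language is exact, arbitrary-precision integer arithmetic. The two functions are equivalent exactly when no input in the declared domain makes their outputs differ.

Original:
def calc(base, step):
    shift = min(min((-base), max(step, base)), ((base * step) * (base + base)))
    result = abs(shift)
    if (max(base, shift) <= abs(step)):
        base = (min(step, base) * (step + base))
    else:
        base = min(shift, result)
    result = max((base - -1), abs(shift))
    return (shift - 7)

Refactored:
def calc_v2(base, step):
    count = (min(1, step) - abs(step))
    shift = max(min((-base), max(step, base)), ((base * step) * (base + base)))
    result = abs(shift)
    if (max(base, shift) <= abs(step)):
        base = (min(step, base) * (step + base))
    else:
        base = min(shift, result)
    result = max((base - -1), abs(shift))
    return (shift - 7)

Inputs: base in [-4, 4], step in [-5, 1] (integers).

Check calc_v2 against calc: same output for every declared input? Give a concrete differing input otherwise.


Evaluate both at base=-4, step=-5.
calc: shift := -160 | result := 160 | (max(base, shift) <= abs(step)): true | base := 45 | result := 160 | result -167
calc_v2: count := -10 | shift := -4 | result := 4 | (max(base, shift) <= abs(step)): true | base := 45 | result := 46 | result -11
-167 != -11, so the rewrite changes behavior.
verdict: not equivalent; witness: base=-4, step=-5


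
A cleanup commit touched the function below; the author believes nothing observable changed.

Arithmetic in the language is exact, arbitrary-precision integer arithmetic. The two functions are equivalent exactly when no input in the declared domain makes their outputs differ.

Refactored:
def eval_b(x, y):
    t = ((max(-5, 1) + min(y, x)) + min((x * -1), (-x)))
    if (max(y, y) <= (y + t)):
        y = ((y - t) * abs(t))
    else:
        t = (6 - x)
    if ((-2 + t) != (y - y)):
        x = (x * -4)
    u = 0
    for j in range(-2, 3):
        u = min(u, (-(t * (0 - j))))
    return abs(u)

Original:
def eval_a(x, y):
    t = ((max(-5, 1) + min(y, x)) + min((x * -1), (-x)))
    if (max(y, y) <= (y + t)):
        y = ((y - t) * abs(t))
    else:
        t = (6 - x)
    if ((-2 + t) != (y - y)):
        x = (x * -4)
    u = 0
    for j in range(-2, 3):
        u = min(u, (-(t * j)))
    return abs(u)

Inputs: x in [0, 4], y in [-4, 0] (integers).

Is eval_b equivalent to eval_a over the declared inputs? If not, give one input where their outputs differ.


Behavior is preserved: although constant usage differs, plus arithmetic usage differs, the outputs never diverge.
Spot check at x=4, y=0 — eval_a: t := -3 | (max(y, y) <= (y + t)): false | t := 2 | ((-2 + t) != (y - y)): false | u := 0 | iter j=-2: | u := 0 | iter j=-1: | u := 0 | iter j=0: | u := 0 | iter j=1: | u := -2 | iter j=2: | u := -4 | result 4. eval_b: t := -3 | (max(y, y) <= (y + t)): false | t := 2 | ((-2 + t) != (y - y)): false | u := 0 | iter j=-2: | u := -4 | iter j=-1: | u := -4 | iter j=0: | u := -4 | iter j=1: | u := -4 | iter j=2: | u := -4 | result 4. Both give 4.
Checked all 25 inputs in the declared domain: the outputs agree on every one.
verdict: equivalent


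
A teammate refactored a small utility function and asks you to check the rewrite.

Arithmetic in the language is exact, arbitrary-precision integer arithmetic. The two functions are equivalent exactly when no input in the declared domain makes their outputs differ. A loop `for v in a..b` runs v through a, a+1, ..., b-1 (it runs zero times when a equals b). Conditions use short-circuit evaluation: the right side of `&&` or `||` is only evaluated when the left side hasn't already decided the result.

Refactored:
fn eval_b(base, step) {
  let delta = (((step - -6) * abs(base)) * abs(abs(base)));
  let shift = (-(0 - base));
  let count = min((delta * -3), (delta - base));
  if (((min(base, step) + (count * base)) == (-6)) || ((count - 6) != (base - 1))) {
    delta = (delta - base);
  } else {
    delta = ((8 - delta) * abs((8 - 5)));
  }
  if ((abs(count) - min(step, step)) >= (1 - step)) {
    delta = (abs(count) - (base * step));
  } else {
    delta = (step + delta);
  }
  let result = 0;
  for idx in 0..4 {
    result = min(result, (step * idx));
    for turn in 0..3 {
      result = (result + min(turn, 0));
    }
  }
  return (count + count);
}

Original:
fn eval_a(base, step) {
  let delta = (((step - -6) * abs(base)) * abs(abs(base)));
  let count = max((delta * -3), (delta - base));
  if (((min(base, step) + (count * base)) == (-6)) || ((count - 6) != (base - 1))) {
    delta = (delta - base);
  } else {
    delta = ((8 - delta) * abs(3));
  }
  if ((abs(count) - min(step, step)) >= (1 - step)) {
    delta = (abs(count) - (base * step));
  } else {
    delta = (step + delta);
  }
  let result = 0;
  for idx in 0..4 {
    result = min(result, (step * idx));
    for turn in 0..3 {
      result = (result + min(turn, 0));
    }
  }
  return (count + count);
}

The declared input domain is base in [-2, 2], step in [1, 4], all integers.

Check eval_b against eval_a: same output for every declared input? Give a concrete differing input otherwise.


Take base=-2, step=1.
eval_a: delta = 28; count = 30; (((min(base, step) + (count * base)) == (-6)) || ((count - 6) != (base - 1))) -> true; delta = 30; ((abs(count) - min(step, step)) >= (1 - step)) -> true; delta = 32; result = 0; [idx=0]; result = 0; [turn=0]; result = 0; [turn=1]; result = 0; [turn=2]; result = 0; [idx=1]; result = 0; [turn=0]; result = 0; [turn=1]; result = 0; [turn=2]; result = 0; [idx=2]; result = 0; [turn=0]; result = 0; [turn=1]; result = 0; [turn=2]; result = 0; [idx=3]; result = 0; [turn=0]; result = 0; [turn=1]; result = 0; [turn=2]; result = 0; return 60
eval_b: delta = 28; shift = -2; count = -84; (((min(base, step) + (count * base)) == (-6)) || ((count - 6) != (base - 1))) -> true; delta = 30; ((abs(count) - min(step, step)) >= (1 - step)) -> true; delta = 86; result = 0; [idx=0]; result = 0; [turn=0]; result = 0; [turn=1]; result = 0; [turn=2]; result = 0; [idx=1]; result = 0; [turn=0]; result = 0; [turn=1]; result = 0; [turn=2]; result = 0; [idx=2]; result = 0; [turn=0]; result = 0; [turn=1]; result = 0; [turn=2]; result = 0; [idx=3]; result = 0; [turn=0]; result = 0; [turn=1]; result = 0; [turn=2]; result = 0; return -168
60 and -168 differ, so these are not the same function on this domain.
verdict: not equivalent; witness: base=-2, step=1


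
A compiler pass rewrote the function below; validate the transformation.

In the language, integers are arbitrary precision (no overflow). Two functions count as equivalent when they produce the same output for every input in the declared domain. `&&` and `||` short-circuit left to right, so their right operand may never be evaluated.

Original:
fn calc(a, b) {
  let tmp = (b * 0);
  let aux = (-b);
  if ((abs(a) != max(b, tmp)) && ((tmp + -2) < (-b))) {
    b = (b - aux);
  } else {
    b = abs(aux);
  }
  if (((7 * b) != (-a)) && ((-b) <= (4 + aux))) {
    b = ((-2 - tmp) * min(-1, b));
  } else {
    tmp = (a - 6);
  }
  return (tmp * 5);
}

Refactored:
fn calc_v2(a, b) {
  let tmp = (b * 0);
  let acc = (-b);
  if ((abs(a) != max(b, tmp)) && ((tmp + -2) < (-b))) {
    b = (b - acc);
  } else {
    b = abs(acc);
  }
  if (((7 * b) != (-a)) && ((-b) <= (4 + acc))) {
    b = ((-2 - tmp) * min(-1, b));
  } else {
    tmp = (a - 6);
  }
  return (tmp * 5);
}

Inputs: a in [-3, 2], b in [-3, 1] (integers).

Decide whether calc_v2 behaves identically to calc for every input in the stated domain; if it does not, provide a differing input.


This is a faithful refactor — local variable names differ, but the computed results match everywhere.
Tracing a=-2, b=-1: calc: tmp=0, then aux=1, then ((abs(a) != max(b, tmp)) && ((tmp + -2) < (-b))) is true, then b=-2, then (((7 * b) != (-a)) && ((-b) <= (4 + aux))) is true, then b=4, then returns 0 | calc_v2: tmp=0, then acc=1, then ((abs(a) != max(b, tmp)) && ((tmp + -2) < (-b))) is true, then b=-2, then (((7 * b) != (-a)) && ((-b) <= (4 + acc))) is true, then b=4, then returns 0 — matching result 0.
Checked all 30 inputs in the declared domain: the outputs agree on every one.
verdict: equivalent


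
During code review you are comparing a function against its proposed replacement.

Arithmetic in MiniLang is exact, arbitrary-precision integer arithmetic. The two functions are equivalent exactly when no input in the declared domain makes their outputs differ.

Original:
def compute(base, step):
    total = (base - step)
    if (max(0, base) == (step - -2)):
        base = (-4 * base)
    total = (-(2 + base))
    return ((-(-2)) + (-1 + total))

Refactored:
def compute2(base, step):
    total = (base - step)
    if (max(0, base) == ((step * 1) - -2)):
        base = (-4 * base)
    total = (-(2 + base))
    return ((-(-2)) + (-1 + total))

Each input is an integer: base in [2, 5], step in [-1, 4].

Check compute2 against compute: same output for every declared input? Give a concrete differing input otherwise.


Comparing the listings, the differences include: arithmetic usage differs; also constant usage differs.
Spot check at base=5, step=2 — compute: total becomes 3; next (max(0, base) == (step - -2)) evaluates to false; next total becomes -7; next final value -6. compute2: total becomes 3; next (max(0, base) == ((step * 1) - -2)) evaluates to false; next total becomes -7; next final value -6. Both give -6.
Across all 24 domain points the two functions coincide.
verdict: equivalent


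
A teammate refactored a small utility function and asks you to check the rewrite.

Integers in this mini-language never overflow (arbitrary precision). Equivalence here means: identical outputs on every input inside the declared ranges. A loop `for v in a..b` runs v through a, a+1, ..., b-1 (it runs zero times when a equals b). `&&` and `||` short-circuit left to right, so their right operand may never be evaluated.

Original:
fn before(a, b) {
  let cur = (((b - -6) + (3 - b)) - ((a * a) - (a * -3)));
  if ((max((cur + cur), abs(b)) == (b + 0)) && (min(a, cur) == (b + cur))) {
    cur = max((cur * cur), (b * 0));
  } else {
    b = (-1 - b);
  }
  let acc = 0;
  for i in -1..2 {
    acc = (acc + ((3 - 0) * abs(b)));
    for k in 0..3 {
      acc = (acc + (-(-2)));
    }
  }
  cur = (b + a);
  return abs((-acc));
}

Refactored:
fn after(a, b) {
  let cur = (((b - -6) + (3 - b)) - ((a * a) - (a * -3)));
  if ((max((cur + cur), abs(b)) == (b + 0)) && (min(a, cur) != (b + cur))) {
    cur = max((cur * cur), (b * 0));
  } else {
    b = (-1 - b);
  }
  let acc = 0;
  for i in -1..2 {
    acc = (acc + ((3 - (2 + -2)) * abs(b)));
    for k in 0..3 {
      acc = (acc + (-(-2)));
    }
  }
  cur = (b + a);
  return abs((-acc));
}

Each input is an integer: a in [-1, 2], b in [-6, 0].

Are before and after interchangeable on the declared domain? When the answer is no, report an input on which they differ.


Not equivalent: a=2, b=0 separates them (18 vs 27).
before: cur := -1 | ((max((cur + cur), abs(b)) == (b + 0)) && (min(a, cur) == (b + cur))): true | cur := 1 | acc := 0 | iter i=-1: | acc := 0 | iter k=0: | acc := 2 | iter k=1: | acc := 4 | iter k=2: | acc := 6 | iter i=0: | acc := 6 | iter k=0: | acc := 8 | iter k=1: | acc := 10 | iter k=2: | acc := 12 | iter i=1: | acc := 12 | iter k=0: | acc := 14 | iter k=1: | acc := 16 | iter k=2: | acc := 18 | cur := 2 | result 18
after: cur := -1 | ((max((cur + cur), abs(b)) == (b + 0)) && (min(a, cur) != (b + cur))): false | b := -1 | acc := 0 | iter i=-1: | acc := 3 | iter k=0: | acc := 5 | iter k=1: | acc := 7 | iter k=2: | acc := 9 | iter i=0: | acc := 12 | iter k=0: | acc := 14 | iter k=1: | acc := 16 | iter k=2: | acc := 18 | iter i=1: | acc := 21 | iter k=0: | acc := 23 | iter k=1: | acc := 25 | iter k=2: | acc := 27 | cur := 1 | result 27
verdict: not equivalent; witness: a=2, b=0


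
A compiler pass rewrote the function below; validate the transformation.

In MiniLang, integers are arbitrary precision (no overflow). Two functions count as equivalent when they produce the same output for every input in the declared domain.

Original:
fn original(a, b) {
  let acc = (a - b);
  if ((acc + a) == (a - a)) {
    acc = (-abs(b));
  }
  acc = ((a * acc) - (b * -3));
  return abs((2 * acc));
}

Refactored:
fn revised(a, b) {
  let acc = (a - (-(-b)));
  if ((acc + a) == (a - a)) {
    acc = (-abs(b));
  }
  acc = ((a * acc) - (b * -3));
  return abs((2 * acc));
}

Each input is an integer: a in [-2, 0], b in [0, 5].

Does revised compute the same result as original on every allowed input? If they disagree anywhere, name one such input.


Side by side, the visible changes include: same computation, different form.
One worked example (a=0, b=3) — original: acc becomes -3; next ((acc + a) == (a - a)) evaluates to false; next acc becomes 9; next final value 18; revised: acc becomes -3; next ((acc + a) == (a - a)) evaluates to false; next acc becomes 9; next final value 18; agreement on 18.
An exhaustive pass over the 18 declared inputs shows identical outputs.
verdict: equivalent


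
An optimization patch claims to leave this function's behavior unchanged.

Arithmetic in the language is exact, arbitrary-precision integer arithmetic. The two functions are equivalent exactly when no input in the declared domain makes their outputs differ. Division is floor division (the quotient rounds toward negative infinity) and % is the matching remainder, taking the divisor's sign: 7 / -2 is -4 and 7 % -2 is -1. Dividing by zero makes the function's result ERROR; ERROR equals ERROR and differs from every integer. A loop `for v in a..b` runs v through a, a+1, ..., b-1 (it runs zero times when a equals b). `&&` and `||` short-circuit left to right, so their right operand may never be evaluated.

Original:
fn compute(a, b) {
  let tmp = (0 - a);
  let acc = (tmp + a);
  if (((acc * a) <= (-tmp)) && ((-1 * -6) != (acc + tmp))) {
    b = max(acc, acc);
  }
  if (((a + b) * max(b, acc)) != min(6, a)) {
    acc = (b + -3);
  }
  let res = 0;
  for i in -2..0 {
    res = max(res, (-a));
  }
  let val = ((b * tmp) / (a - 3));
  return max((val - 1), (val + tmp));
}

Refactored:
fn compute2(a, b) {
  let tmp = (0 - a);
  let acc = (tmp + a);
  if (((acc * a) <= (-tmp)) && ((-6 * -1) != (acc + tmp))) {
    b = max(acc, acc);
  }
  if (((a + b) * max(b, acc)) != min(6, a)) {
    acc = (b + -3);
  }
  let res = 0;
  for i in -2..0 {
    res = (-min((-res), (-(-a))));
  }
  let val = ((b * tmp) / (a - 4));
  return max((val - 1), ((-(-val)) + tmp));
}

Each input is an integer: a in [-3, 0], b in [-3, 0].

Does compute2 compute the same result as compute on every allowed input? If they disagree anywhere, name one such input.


The rewrite breaks on a=-3, b=-2, where the results are 4 and 3.
compute: tmp becomes 3; next acc becomes 0; next (((acc * a) <= (-tmp)) && ((-1 * -6) != (acc + tmp))) evaluates to false; next (((a + b) * max(b, acc)) != min(6, a)) evaluates to true; next acc becomes -5; next res becomes 0; next at i=-2:; next res becomes 3; next at i=-1:; next res becomes 3; next val becomes 1; next final value 4
compute2: tmp becomes 3; next acc becomes 0; next (((acc * a) <= (-tmp)) && ((-6 * -1) != (acc + tmp))) evaluates to false; next (((a + b) * max(b, acc)) != min(6, a)) evaluates to true; next acc becomes -5; next res becomes 0; next at i=-2:; next res becomes 3; next at i=-1:; next res becomes 3; next val becomes 0; next final value 3
verdict: not equivalent; witness: a=-3, b=-2


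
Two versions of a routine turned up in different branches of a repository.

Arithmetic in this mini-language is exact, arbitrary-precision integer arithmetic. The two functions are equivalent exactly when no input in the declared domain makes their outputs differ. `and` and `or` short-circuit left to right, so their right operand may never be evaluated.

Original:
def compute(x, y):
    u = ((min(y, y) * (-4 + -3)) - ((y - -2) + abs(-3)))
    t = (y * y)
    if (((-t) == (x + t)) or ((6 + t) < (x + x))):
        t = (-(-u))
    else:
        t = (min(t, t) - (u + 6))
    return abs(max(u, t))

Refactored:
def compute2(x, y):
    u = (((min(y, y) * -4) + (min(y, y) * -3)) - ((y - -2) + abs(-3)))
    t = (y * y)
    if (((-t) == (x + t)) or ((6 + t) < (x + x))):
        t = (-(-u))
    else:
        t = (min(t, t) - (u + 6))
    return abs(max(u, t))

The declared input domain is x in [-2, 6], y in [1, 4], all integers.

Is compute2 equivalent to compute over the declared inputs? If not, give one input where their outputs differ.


Side by side, the visible changes include: arithmetic usage differs; min/max/abs usage differs.
Spot check at x=5, y=1 — compute: u becomes -13; next t becomes 1; next (((-t) == (x + t)) or ((6 + t) < (x + x))) evaluates to true; next t becomes -13; next final value 13. compute2: u becomes -13; next t becomes 1; next (((-t) == (x + t)) or ((6 + t) < (x + x))) evaluates to true; next t becomes -13; next final value 13. Both give 13.
An exhaustive pass over the 36 declared inputs shows identical outputs.
verdict: equivalent


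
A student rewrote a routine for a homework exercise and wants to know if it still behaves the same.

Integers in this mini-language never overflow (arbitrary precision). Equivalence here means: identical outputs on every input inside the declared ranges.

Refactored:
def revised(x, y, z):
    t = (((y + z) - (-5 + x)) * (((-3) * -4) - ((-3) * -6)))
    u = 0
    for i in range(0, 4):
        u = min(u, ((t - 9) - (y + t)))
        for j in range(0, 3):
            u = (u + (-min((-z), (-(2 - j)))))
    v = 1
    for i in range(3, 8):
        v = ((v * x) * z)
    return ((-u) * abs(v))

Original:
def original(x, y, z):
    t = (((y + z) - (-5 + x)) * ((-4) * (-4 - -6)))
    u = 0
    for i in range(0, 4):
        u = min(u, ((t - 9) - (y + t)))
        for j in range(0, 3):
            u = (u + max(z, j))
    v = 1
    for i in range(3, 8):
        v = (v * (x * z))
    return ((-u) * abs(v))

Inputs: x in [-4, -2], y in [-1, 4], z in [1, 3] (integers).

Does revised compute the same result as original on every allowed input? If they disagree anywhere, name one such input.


The suspicious edit (`4` became `3`) never changes the result for any input inside the declared domain; all 54 inputs agree.
verdict: equivalent


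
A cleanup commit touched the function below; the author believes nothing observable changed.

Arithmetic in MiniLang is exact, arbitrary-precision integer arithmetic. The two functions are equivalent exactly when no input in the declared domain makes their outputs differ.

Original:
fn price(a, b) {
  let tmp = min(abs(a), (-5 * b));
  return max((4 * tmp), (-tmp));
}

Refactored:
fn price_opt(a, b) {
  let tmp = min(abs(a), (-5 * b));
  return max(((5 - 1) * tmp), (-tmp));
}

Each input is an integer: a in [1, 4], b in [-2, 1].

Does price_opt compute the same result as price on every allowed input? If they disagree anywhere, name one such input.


This is a faithful refactor — constant usage differs, arithmetic usage differs, but the computed results match everywhere.
Spot check at a=3, b=0 — price: tmp becomes 0; next final value 0. price_opt: tmp becomes 0; next final value 0. Both give 0.
Every one of the 16 inputs gives matching results.
verdict: equivalent


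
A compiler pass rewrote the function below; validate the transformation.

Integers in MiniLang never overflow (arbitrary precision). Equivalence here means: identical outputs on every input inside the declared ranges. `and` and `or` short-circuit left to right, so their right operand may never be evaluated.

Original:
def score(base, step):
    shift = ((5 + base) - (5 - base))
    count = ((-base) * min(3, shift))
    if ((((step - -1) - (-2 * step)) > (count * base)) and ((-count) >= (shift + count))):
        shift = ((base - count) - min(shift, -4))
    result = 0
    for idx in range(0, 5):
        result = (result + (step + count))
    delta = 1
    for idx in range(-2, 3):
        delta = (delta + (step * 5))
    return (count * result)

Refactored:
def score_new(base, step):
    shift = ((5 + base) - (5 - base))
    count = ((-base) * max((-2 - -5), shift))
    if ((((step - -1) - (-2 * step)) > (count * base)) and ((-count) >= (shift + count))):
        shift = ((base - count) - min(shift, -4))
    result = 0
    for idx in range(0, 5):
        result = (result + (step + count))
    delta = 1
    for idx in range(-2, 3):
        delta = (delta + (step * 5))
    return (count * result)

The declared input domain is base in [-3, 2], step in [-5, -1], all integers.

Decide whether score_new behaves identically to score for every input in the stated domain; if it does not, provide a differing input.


Consider the input base=-3, step=-5.
score: shift := -6 | count := -18 | ((((step - -1) - (-2 * step)) > (count * base)) and ((-count) >= (shift + count))): false | result := 0 | iter idx=0: | result := -23 | iter idx=1: | result := -46 | iter idx=2: | result := -69 | iter idx=3: | result := -92 | iter idx=4: | result := -115 | delta := 1 | iter idx=-2: | delta := -24 | iter idx=-1: | delta := -49 | iter idx=0: | delta := -74 | iter idx=1: | delta := -99 | iter idx=2: | delta := -124 | result 2070
score_new: shift := -6 | count := 9 | ((((step - -1) - (-2 * step)) > (count * base)) and ((-count) >= (shift + count))): false | result := 0 | iter idx=0: | result := 4 | iter idx=1: | result := 8 | iter idx=2: | result := 12 | iter idx=3: | result := 16 | iter idx=4: | result := 20 | delta := 1 | iter idx=-2: | delta := -24 | iter idx=-1: | delta := -49 | iter idx=0: | delta := -74 | iter idx=1: | delta := -99 | iter idx=2: | delta := -124 | result 180
2070 != 180, so the rewrite changes behavior.
verdict: not equivalent; witness: base=-3, step=-5


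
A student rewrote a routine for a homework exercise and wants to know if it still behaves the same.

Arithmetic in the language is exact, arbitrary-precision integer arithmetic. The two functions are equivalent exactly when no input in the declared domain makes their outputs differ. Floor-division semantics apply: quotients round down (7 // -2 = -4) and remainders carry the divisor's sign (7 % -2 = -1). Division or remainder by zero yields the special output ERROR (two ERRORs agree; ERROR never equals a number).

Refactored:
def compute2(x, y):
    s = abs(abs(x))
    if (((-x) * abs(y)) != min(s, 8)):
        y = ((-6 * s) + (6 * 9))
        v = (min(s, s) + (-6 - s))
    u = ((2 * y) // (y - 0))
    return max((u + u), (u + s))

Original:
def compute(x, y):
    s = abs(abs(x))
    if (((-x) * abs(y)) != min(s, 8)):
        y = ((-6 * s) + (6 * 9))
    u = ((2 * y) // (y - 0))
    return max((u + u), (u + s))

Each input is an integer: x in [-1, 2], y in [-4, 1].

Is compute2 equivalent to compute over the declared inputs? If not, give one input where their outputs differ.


Equivalent — the differences include min/max/abs usage differs; arithmetic usage differs; local variable names differ; constant usage differs; statement counts differ, yet no declared input distinguishes the two.
One worked example (x=0, y=1) — compute: s = 0; (((-x) * abs(y)) != min(s, 8)) -> false; u = 2; return 4; compute2: s = 0; (((-x) * abs(y)) != min(s, 8)) -> false; u = 2; return 4; agreement on 4.
Sweeping the whole domain (24 inputs) finds no disagreement.
verdict: equivalent
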